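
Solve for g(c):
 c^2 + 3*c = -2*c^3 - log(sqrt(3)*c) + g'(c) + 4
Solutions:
 g(c) = C1 + c^4/2 + c^3/3 + 3*c^2/2 + c*log(c) - 5*c + c*log(3)/2


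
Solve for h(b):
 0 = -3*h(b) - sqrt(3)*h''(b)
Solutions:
 h(b) = C1*sin(3^(1/4)*b) + C2*cos(3^(1/4)*b)


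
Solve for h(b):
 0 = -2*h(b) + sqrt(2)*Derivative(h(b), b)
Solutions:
 h(b) = C1*exp(sqrt(2)*b)


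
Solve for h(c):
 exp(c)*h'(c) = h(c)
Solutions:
 h(c) = C1*exp(-exp(-c))


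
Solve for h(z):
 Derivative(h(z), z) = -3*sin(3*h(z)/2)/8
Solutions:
 3*z/8 + log(cos(3*h(z)/2) - 1)/3 - log(cos(3*h(z)/2) + 1)/3 = C1


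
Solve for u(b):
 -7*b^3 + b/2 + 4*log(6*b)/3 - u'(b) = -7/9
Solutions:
 u(b) = C1 - 7*b^4/4 + b^2/4 + 4*b*log(b)/3 - 5*b/9 + 4*b*log(6)/3


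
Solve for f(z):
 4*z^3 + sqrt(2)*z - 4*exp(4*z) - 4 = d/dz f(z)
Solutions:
 f(z) = C1 + z^4 + sqrt(2)*z^2/2 - 4*z - exp(4*z)


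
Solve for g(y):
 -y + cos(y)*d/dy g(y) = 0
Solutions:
 g(y) = C1 + Integral(y/cos(y), y)


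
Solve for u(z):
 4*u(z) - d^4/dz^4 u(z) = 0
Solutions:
 u(z) = C1*exp(-sqrt(2)*z) + C2*exp(sqrt(2)*z) + C3*sin(sqrt(2)*z) + C4*cos(sqrt(2)*z)


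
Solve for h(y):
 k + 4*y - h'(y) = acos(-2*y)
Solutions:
 h(y) = C1 + k*y + 2*y^2 - y*acos(-2*y) - sqrt(1 - 4*y^2)/2


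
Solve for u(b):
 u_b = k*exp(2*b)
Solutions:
 u(b) = C1 + k*exp(2*b)/2


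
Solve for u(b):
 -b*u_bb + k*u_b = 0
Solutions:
 u(b) = C1 + b^(re(k) + 1)*(C2*sin(log(b)*Abs(im(k))) + C3*cos(log(b)*im(k)))


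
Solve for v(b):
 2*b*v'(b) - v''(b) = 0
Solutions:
 v(b) = C1 + C2*erfi(b)


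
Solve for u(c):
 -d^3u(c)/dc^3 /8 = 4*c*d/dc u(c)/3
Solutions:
 u(c) = C1 + Integral(C2*airyai(-2*6^(2/3)*c/3) + C3*airybi(-2*6^(2/3)*c/3), c)


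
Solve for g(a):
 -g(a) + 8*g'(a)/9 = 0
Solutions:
 g(a) = C1*exp(9*a/8)


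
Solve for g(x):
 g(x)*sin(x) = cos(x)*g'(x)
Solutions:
 g(x) = C1/cos(x)


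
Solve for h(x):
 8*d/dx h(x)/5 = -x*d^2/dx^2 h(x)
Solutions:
 h(x) = C1 + C2/x^(3/5)


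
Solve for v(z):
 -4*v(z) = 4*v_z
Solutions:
 v(z) = C1*exp(-z)


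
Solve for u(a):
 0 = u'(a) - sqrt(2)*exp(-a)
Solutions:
 u(a) = C1 - sqrt(2)*exp(-a)


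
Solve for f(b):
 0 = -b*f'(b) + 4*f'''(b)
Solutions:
 f(b) = C1 + Integral(C2*airyai(2^(1/3)*b/2) + C3*airybi(2^(1/3)*b/2), b)


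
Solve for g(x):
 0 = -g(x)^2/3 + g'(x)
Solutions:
 g(x) = -3/(C1 + x)


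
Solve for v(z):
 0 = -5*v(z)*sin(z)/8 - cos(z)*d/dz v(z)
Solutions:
 v(z) = C1*cos(z)^(5/8)


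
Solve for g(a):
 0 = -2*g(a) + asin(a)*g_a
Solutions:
 g(a) = C1*exp(2*Integral(1/asin(a), a))


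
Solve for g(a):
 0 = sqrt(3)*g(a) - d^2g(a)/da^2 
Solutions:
 g(a) = C1*exp(-3^(1/4)*a) + C2*exp(3^(1/4)*a)


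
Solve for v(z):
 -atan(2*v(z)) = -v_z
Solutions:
 Integral(1/atan(2*_y), (_y, v(z))) = C1 + z


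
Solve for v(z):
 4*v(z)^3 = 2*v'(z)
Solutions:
 v(z) = -sqrt(2)*sqrt(-1/(C1 + 2*z))/2
 v(z) = sqrt(2)*sqrt(-1/(C1 + 2*z))/2


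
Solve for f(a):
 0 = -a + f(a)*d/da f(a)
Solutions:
 f(a) = -sqrt(C1 + a^2)
 f(a) = sqrt(C1 + a^2)


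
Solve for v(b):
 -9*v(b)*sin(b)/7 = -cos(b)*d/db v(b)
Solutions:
 v(b) = C1/cos(b)^(9/7)


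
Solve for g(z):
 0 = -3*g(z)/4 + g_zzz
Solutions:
 g(z) = C3*exp(6^(1/3)*z/2) + (C1*sin(2^(1/3)*3^(5/6)*z/4) + C2*cos(2^(1/3)*3^(5/6)*z/4))*exp(-6^(1/3)*z/4)


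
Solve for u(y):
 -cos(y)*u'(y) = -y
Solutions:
 u(y) = C1 + Integral(y/cos(y), y)


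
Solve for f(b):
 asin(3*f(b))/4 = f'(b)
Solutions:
 Integral(1/asin(3*_y), (_y, f(b))) = C1 + b/4


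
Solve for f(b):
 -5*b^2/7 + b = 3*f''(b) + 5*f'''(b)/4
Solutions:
 f(b) = C1 + C2*b + C3*exp(-12*b/5) - 5*b^4/252 + 67*b^3/756 - 335*b^2/3024


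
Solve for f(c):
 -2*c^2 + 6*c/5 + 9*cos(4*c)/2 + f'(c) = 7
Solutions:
 f(c) = C1 + 2*c^3/3 - 3*c^2/5 + 7*c - 9*sin(4*c)/8


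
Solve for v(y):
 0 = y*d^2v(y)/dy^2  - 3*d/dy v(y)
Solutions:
 v(y) = C1 + C2*y^4


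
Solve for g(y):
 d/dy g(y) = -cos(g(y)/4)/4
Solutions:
 y/4 - 2*log(sin(g(y)/4) - 1) + 2*log(sin(g(y)/4) + 1) = C1


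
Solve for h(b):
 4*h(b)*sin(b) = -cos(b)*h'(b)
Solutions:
 h(b) = C1*cos(b)^4


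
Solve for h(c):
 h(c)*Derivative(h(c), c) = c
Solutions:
 h(c) = -sqrt(C1 + c^2)
 h(c) = sqrt(C1 + c^2)


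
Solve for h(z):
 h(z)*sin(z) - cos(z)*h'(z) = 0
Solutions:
 h(z) = C1/cos(z)


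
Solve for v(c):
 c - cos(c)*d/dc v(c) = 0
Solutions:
 v(c) = C1 + Integral(c/cos(c), c)


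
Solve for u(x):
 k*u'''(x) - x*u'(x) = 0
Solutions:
 u(x) = C1 + Integral(C2*airyai(x*(1/k)^(1/3)) + C3*airybi(x*(1/k)^(1/3)), x)


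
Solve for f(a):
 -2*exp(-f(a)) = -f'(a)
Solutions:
 f(a) = log(C1 + 2*a)


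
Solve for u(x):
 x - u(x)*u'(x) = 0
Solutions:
 u(x) = -sqrt(C1 + x^2)
 u(x) = sqrt(C1 + x^2)


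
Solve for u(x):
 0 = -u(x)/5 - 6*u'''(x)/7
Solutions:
 u(x) = C3*exp(-30^(2/3)*7^(1/3)*x/30) + (C1*sin(10^(2/3)*3^(1/6)*7^(1/3)*x/20) + C2*cos(10^(2/3)*3^(1/6)*7^(1/3)*x/20))*exp(30^(2/3)*7^(1/3)*x/60)


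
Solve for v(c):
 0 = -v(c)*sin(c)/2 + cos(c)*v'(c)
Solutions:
 v(c) = C1/sqrt(cos(c))


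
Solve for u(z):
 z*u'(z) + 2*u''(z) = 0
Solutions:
 u(z) = C1 + C2*erf(z/2)


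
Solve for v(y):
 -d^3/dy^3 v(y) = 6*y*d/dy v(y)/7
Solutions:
 v(y) = C1 + Integral(C2*airyai(-6^(1/3)*7^(2/3)*y/7) + C3*airybi(-6^(1/3)*7^(2/3)*y/7), y)


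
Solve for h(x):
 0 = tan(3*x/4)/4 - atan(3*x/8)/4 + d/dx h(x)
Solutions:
 h(x) = C1 + x*atan(3*x/8)/4 - log(9*x^2 + 64)/3 + log(cos(3*x/4))/3


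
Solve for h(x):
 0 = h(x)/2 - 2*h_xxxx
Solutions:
 h(x) = C1*exp(-sqrt(2)*x/2) + C2*exp(sqrt(2)*x/2) + C3*sin(sqrt(2)*x/2) + C4*cos(sqrt(2)*x/2)


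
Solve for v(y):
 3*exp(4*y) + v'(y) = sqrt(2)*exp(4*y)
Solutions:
 v(y) = C1 - 3*exp(4*y)/4 + sqrt(2)*exp(4*y)/4


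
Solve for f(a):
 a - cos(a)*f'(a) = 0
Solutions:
 f(a) = C1 + Integral(a/cos(a), a)


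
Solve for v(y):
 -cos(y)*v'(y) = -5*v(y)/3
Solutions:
 v(y) = C1*(sin(y) + 1)^(5/6)/(sin(y) - 1)^(5/6)


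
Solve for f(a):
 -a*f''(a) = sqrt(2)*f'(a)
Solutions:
 f(a) = C1 + C2*a^(1 - sqrt(2))


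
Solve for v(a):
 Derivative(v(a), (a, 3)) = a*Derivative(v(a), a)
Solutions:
 v(a) = C1 + Integral(C2*airyai(a) + C3*airybi(a), a)


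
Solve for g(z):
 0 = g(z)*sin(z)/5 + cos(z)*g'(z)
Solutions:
 g(z) = C1*cos(z)^(1/5)


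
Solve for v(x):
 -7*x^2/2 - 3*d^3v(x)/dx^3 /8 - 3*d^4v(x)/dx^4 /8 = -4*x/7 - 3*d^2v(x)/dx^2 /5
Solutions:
 v(x) = C1 + C2*x + C3*exp(x*(-5 + sqrt(185))/10) + C4*exp(-x*(5 + sqrt(185))/10) + 35*x^4/72 + 355*x^3/336 + 15125*x^2/2688


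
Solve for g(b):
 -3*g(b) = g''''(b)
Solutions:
 g(b) = (C1*sin(sqrt(2)*3^(1/4)*b/2) + C2*cos(sqrt(2)*3^(1/4)*b/2))*exp(-sqrt(2)*3^(1/4)*b/2) + (C3*sin(sqrt(2)*3^(1/4)*b/2) + C4*cos(sqrt(2)*3^(1/4)*b/2))*exp(sqrt(2)*3^(1/4)*b/2)


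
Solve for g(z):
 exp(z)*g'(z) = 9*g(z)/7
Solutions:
 g(z) = C1*exp(-9*exp(-z)/7)


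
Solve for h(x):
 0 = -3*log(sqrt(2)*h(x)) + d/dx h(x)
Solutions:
 -2*Integral(1/(2*log(_y) + log(2)), (_y, h(x)))/3 = C1 - x


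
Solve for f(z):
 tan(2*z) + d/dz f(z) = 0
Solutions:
 f(z) = C1 + log(cos(2*z))/2


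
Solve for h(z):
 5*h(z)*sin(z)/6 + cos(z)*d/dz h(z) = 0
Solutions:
 h(z) = C1*cos(z)^(5/6)


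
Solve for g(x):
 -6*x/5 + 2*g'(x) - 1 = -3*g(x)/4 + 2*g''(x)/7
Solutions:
 g(x) = C1*exp(x*(14 - sqrt(238))/4) + C2*exp(x*(14 + sqrt(238))/4) + 8*x/5 - 44/15


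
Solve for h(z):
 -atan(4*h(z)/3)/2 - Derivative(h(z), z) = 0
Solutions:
 Integral(1/atan(4*_y/3), (_y, h(z))) = C1 - z/2


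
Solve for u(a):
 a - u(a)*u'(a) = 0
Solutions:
 u(a) = -sqrt(C1 + a^2)
 u(a) = sqrt(C1 + a^2)


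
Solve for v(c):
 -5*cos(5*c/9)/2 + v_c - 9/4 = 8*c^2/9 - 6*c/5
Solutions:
 v(c) = C1 + 8*c^3/27 - 3*c^2/5 + 9*c/4 + 9*sin(5*c/9)/2


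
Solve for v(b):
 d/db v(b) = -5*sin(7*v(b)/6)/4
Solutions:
 5*b/4 + 3*log(cos(7*v(b)/6) - 1)/7 - 3*log(cos(7*v(b)/6) + 1)/7 = C1


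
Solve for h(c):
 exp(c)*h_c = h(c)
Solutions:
 h(c) = C1*exp(-exp(-c))


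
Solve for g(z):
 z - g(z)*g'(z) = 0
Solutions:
 g(z) = -sqrt(C1 + z^2)
 g(z) = sqrt(C1 + z^2)


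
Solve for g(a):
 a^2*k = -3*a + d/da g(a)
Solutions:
 g(a) = C1 + a^3*k/3 + 3*a^2/2


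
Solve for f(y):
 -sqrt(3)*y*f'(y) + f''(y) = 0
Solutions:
 f(y) = C1 + C2*erfi(sqrt(2)*3^(1/4)*y/2)


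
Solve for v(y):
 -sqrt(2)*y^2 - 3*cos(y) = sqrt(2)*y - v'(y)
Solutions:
 v(y) = C1 + sqrt(2)*y^3/3 + sqrt(2)*y^2/2 + 3*sin(y)


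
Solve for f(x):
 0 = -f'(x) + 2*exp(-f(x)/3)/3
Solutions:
 f(x) = 3*log(C1 + 2*x/9)


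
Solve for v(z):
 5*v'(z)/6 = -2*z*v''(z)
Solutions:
 v(z) = C1 + C2*z^(7/12)


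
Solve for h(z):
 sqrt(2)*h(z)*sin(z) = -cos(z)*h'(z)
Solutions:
 h(z) = C1*cos(z)^(sqrt(2))


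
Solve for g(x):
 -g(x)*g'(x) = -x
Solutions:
 g(x) = -sqrt(C1 + x^2)
 g(x) = sqrt(C1 + x^2)


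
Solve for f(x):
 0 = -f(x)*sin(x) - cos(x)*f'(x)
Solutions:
 f(x) = C1*cos(x)


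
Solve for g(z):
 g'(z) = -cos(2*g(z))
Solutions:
 g(z) = -asin((C1 + exp(4*z))/(C1 - exp(4*z)))/2 + pi/2
 g(z) = asin((C1 + exp(4*z))/(C1 - exp(4*z)))/2


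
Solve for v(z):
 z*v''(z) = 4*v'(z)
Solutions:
 v(z) = C1 + C2*z^5


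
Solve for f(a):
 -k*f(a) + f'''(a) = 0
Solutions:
 f(a) = C1*exp(a*k^(1/3)) + C2*exp(a*k^(1/3)*(-1 + sqrt(3)*I)/2) + C3*exp(-a*k^(1/3)*(1 + sqrt(3)*I)/2)


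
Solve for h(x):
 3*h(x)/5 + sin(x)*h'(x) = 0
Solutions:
 h(x) = C1*(cos(x) + 1)^(3/10)/(cos(x) - 1)^(3/10)


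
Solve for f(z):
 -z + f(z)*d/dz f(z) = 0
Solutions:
 f(z) = -sqrt(C1 + z^2)
 f(z) = sqrt(C1 + z^2)


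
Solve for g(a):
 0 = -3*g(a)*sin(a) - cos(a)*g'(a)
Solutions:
 g(a) = C1*cos(a)^3


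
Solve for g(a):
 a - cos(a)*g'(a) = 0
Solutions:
 g(a) = C1 + Integral(a/cos(a), a)


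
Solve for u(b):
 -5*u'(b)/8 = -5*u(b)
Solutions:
 u(b) = C1*exp(8*b)


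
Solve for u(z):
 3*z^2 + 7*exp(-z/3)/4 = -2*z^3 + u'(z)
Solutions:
 u(z) = C1 + z^4/2 + z^3 - 21*exp(-z/3)/4


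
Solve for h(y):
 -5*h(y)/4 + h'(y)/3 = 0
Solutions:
 h(y) = C1*exp(15*y/4)


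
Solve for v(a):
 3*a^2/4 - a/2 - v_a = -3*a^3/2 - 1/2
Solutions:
 v(a) = C1 + 3*a^4/8 + a^3/4 - a^2/4 + a/2


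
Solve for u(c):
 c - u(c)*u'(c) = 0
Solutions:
 u(c) = -sqrt(C1 + c^2)
 u(c) = sqrt(C1 + c^2)


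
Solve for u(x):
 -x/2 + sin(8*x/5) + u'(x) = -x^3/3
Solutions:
 u(x) = C1 - x^4/12 + x^2/4 + 5*cos(8*x/5)/8


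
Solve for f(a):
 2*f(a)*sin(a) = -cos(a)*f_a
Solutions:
 f(a) = C1*cos(a)^2


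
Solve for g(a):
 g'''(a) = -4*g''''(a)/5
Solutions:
 g(a) = C1 + C2*a + C3*a^2 + C4*exp(-5*a/4)


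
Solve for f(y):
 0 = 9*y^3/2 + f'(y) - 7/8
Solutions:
 f(y) = C1 - 9*y^4/8 + 7*y/8


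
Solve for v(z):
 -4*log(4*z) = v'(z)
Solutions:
 v(z) = C1 - 4*z*log(z) - z*log(256) + 4*z


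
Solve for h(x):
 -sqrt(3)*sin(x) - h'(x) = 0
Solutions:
 h(x) = C1 + sqrt(3)*cos(x)


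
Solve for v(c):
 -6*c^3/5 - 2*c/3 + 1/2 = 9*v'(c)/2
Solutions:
 v(c) = C1 - c^4/15 - 2*c^2/27 + c/9


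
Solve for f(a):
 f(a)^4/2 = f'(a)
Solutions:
 f(a) = 2^(1/3)*(-1/(C1 + 3*a))^(1/3)
 f(a) = 2^(1/3)*(-1/(C1 + a))^(1/3)*(-3^(2/3) - 3*3^(1/6)*I)/6
 f(a) = 2^(1/3)*(-1/(C1 + a))^(1/3)*(-3^(2/3) + 3*3^(1/6)*I)/6


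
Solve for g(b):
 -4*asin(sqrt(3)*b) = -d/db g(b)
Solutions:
 g(b) = C1 + 4*b*asin(sqrt(3)*b) + 4*sqrt(3)*sqrt(1 - 3*b^2)/3


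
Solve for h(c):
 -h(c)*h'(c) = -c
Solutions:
 h(c) = -sqrt(C1 + c^2)
 h(c) = sqrt(C1 + c^2)


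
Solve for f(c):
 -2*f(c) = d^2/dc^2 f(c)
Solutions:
 f(c) = C1*sin(sqrt(2)*c) + C2*cos(sqrt(2)*c)


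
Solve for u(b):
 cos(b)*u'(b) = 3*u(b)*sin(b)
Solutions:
 u(b) = C1/cos(b)^3


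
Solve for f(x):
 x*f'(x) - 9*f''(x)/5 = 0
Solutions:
 f(x) = C1 + C2*erfi(sqrt(10)*x/6)


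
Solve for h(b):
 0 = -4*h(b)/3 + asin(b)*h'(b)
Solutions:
 h(b) = C1*exp(4*Integral(1/asin(b), b)/3)


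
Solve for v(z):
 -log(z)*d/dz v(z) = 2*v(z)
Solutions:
 v(z) = C1*exp(-2*li(z))


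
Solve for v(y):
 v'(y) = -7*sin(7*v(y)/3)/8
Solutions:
 7*y/8 + 3*log(cos(7*v(y)/3) - 1)/14 - 3*log(cos(7*v(y)/3) + 1)/14 = C1


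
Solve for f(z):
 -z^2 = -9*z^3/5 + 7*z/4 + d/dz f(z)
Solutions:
 f(z) = C1 + 9*z^4/20 - z^3/3 - 7*z^2/8


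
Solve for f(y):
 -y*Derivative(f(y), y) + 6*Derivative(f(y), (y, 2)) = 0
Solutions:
 f(y) = C1 + C2*erfi(sqrt(3)*y/6)


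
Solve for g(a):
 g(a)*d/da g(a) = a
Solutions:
 g(a) = -sqrt(C1 + a^2)
 g(a) = sqrt(C1 + a^2)


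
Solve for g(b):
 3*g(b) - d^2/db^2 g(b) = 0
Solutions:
 g(b) = C1*exp(-sqrt(3)*b) + C2*exp(sqrt(3)*b)


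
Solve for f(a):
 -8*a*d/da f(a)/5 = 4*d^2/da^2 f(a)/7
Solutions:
 f(a) = C1 + C2*erf(sqrt(35)*a/5)


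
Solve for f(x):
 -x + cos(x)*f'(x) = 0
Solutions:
 f(x) = C1 + Integral(x/cos(x), x)


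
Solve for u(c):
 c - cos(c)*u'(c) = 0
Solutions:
 u(c) = C1 + Integral(c/cos(c), c)


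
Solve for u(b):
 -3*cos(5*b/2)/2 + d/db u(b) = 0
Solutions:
 u(b) = C1 + 3*sin(5*b/2)/5


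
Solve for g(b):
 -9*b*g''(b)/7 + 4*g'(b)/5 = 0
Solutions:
 g(b) = C1 + C2*b^(73/45)


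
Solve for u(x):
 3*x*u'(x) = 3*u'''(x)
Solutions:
 u(x) = C1 + Integral(C2*airyai(x) + C3*airybi(x), x)


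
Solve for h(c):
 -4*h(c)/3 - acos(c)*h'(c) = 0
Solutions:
 h(c) = C1*exp(-4*Integral(1/acos(c), c)/3)


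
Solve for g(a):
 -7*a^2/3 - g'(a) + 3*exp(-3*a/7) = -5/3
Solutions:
 g(a) = C1 - 7*a^3/9 + 5*a/3 - 7*exp(-3*a/7)


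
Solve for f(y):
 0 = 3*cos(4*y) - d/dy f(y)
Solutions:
 f(y) = C1 + 3*sin(4*y)/4


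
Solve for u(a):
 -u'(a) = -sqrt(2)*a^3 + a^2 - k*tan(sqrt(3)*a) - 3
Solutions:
 u(a) = C1 + sqrt(2)*a^4/4 - a^3/3 + 3*a - sqrt(3)*k*log(cos(sqrt(3)*a))/3


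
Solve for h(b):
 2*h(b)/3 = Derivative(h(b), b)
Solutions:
 h(b) = C1*exp(2*b/3)


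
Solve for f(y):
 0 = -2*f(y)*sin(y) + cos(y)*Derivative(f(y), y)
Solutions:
 f(y) = C1/cos(y)^2


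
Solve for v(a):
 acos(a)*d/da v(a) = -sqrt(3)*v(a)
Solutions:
 v(a) = C1*exp(-sqrt(3)*Integral(1/acos(a), a))


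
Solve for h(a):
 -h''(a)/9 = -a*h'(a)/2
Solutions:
 h(a) = C1 + C2*erfi(3*a/2)


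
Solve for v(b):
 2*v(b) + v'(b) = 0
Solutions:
 v(b) = C1*exp(-2*b)


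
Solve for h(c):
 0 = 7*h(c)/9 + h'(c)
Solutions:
 h(c) = C1*exp(-7*c/9)


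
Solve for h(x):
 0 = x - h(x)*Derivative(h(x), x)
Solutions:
 h(x) = -sqrt(C1 + x^2)
 h(x) = sqrt(C1 + x^2)


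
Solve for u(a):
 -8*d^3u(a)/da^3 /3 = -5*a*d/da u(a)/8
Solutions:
 u(a) = C1 + Integral(C2*airyai(15^(1/3)*a/4) + C3*airybi(15^(1/3)*a/4), a)


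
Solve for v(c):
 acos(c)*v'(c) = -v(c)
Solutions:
 v(c) = C1*exp(-Integral(1/acos(c), c))


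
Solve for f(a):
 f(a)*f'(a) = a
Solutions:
 f(a) = -sqrt(C1 + a^2)
 f(a) = sqrt(C1 + a^2)


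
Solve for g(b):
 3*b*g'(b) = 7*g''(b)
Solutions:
 g(b) = C1 + C2*erfi(sqrt(42)*b/14)


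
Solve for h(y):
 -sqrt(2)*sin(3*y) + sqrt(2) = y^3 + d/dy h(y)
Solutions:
 h(y) = C1 - y^4/4 + sqrt(2)*y + sqrt(2)*cos(3*y)/3


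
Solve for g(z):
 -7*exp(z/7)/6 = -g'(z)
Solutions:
 g(z) = C1 + 49*exp(z/7)/6


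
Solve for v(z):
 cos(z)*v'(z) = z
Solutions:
 v(z) = C1 + Integral(z/cos(z), z)


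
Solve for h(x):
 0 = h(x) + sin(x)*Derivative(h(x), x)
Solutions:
 h(x) = C1*sqrt(cos(x) + 1)/sqrt(cos(x) - 1)


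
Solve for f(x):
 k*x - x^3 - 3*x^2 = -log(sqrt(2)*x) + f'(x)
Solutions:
 f(x) = C1 + k*x^2/2 - x^4/4 - x^3 + x*log(x) - x + x*log(2)/2


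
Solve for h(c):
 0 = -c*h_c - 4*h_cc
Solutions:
 h(c) = C1 + C2*erf(sqrt(2)*c/4)


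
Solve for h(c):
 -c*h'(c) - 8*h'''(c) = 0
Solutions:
 h(c) = C1 + Integral(C2*airyai(-c/2) + C3*airybi(-c/2), c)


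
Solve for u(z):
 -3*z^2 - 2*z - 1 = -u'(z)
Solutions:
 u(z) = C1 + z^3 + z^2 + z


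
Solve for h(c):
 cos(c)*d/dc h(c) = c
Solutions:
 h(c) = C1 + Integral(c/cos(c), c)


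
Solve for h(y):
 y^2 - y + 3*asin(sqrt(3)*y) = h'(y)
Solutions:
 h(y) = C1 + y^3/3 - y^2/2 + 3*y*asin(sqrt(3)*y) + sqrt(3)*sqrt(1 - 3*y^2)


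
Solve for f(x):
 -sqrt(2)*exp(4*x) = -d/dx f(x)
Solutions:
 f(x) = C1 + sqrt(2)*exp(4*x)/4


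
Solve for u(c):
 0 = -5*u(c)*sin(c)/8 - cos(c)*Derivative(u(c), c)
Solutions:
 u(c) = C1*cos(c)^(5/8)


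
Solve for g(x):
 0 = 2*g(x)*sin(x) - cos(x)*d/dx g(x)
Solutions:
 g(x) = C1/cos(x)^2


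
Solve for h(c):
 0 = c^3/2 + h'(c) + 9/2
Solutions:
 h(c) = C1 - c^4/8 - 9*c/2


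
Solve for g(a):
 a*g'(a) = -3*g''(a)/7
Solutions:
 g(a) = C1 + C2*erf(sqrt(42)*a/6)


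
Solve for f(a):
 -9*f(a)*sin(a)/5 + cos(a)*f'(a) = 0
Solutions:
 f(a) = C1/cos(a)^(9/5)


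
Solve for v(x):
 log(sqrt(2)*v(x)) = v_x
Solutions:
 -2*Integral(1/(2*log(_y) + log(2)), (_y, v(x))) = C1 - x


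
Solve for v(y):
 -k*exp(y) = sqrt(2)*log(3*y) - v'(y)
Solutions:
 v(y) = C1 + k*exp(y) + sqrt(2)*y*log(y) + sqrt(2)*y*(-1 + log(3))


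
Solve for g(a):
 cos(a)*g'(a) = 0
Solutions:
 g(a) = C1


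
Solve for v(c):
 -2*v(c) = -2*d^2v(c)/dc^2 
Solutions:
 v(c) = C1*exp(-c) + C2*exp(c)


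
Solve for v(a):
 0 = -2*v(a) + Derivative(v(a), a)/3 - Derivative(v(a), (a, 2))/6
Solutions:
 v(a) = (C1*sin(sqrt(11)*a) + C2*cos(sqrt(11)*a))*exp(a)


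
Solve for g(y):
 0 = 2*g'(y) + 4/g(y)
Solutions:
 g(y) = -sqrt(C1 - 4*y)
 g(y) = sqrt(C1 - 4*y)


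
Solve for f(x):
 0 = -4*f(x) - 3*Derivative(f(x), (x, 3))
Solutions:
 f(x) = C3*exp(-6^(2/3)*x/3) + (C1*sin(2^(2/3)*3^(1/6)*x/2) + C2*cos(2^(2/3)*3^(1/6)*x/2))*exp(6^(2/3)*x/6)


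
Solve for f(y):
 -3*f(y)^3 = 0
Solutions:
 f(y) = 0


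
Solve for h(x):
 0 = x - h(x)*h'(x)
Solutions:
 h(x) = -sqrt(C1 + x^2)
 h(x) = sqrt(C1 + x^2)


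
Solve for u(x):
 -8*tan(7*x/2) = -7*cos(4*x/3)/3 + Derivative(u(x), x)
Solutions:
 u(x) = C1 + 16*log(cos(7*x/2))/7 + 7*sin(4*x/3)/4


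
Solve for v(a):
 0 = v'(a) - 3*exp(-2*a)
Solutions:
 v(a) = C1 - 3*exp(-2*a)/2


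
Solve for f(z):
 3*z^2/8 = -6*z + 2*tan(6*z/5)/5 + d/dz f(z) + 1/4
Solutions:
 f(z) = C1 + z^3/8 + 3*z^2 - z/4 + log(cos(6*z/5))/3


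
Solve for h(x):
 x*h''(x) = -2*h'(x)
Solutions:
 h(x) = C1 + C2/x


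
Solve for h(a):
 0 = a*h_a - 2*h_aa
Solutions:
 h(a) = C1 + C2*erfi(a/2)


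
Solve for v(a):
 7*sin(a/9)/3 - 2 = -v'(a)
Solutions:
 v(a) = C1 + 2*a + 21*cos(a/9)


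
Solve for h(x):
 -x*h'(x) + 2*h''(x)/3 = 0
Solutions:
 h(x) = C1 + C2*erfi(sqrt(3)*x/2)


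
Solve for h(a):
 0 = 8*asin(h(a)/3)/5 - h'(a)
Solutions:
 Integral(1/asin(_y/3), (_y, h(a))) = C1 + 8*a/5


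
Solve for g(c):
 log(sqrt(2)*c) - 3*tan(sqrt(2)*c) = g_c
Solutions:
 g(c) = C1 + c*log(c) - c + c*log(2)/2 + 3*sqrt(2)*log(cos(sqrt(2)*c))/2


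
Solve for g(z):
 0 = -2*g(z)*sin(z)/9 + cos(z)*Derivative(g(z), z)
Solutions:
 g(z) = C1/cos(z)^(2/9)


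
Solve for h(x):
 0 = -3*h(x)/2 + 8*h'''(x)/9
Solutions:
 h(x) = C3*exp(3*2^(2/3)*x/4) + (C1*sin(3*2^(2/3)*sqrt(3)*x/8) + C2*cos(3*2^(2/3)*sqrt(3)*x/8))*exp(-3*2^(2/3)*x/8)


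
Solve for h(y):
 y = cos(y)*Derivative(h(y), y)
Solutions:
 h(y) = C1 + Integral(y/cos(y), y)


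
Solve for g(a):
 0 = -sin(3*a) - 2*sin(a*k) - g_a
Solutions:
 g(a) = C1 + cos(3*a)/3 + 2*cos(a*k)/k


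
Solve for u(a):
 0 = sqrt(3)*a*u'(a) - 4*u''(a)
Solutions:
 u(a) = C1 + C2*erfi(sqrt(2)*3^(1/4)*a/4)


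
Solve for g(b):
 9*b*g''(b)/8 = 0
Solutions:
 g(b) = C1 + C2*b


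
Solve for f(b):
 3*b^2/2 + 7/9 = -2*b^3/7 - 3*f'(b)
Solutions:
 f(b) = C1 - b^4/42 - b^3/6 - 7*b/27


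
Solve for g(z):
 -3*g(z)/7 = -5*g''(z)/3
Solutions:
 g(z) = C1*exp(-3*sqrt(35)*z/35) + C2*exp(3*sqrt(35)*z/35)


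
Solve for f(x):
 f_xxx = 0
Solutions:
 f(x) = C1 + C2*x + C3*x^2


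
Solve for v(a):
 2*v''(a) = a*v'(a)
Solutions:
 v(a) = C1 + C2*erfi(a/2)


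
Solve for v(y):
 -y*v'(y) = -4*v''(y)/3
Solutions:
 v(y) = C1 + C2*erfi(sqrt(6)*y/4)


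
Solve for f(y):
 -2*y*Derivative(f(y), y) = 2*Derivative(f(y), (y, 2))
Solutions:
 f(y) = C1 + C2*erf(sqrt(2)*y/2)


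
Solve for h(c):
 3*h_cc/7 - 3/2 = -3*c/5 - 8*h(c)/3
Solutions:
 h(c) = C1*sin(2*sqrt(14)*c/3) + C2*cos(2*sqrt(14)*c/3) - 9*c/40 + 9/16


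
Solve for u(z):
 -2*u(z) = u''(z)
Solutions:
 u(z) = C1*sin(sqrt(2)*z) + C2*cos(sqrt(2)*z)


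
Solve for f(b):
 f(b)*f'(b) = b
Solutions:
 f(b) = -sqrt(C1 + b^2)
 f(b) = sqrt(C1 + b^2)


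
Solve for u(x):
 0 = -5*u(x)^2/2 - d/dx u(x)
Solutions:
 u(x) = 2/(C1 + 5*x)


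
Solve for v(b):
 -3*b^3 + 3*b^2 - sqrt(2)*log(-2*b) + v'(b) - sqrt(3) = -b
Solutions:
 v(b) = C1 + 3*b^4/4 - b^3 - b^2/2 + sqrt(2)*b*log(-b) + b*(-sqrt(2) + sqrt(2)*log(2) + sqrt(3))


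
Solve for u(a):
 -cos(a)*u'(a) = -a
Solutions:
 u(a) = C1 + Integral(a/cos(a), a)


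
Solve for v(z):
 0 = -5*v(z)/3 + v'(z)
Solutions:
 v(z) = C1*exp(5*z/3)


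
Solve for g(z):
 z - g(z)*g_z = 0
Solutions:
 g(z) = -sqrt(C1 + z^2)
 g(z) = sqrt(C1 + z^2)


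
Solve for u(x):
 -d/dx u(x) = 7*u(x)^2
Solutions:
 u(x) = 1/(C1 + 7*x)


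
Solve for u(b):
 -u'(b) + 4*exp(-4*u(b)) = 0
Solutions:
 u(b) = log(-I*(C1 + 16*b)^(1/4))
 u(b) = log(I*(C1 + 16*b)^(1/4))
 u(b) = log(-(C1 + 16*b)^(1/4))
 u(b) = log(C1 + 16*b)/4


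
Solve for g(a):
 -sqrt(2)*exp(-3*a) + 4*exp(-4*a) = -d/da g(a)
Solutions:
 g(a) = C1 - sqrt(2)*exp(-3*a)/3 + exp(-4*a)


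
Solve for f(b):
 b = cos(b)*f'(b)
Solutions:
 f(b) = C1 + Integral(b/cos(b), b)


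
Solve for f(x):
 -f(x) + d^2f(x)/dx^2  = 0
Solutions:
 f(x) = C1*exp(-x) + C2*exp(x)


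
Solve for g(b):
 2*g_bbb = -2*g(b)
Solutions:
 g(b) = C3*exp(-b) + (C1*sin(sqrt(3)*b/2) + C2*cos(sqrt(3)*b/2))*exp(b/2)


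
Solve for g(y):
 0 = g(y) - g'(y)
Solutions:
 g(y) = C1*exp(y)


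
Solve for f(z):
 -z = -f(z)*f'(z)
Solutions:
 f(z) = -sqrt(C1 + z^2)
 f(z) = sqrt(C1 + z^2)


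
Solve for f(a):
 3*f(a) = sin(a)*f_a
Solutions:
 f(a) = C1*(cos(a) - 1)^(3/2)/(cos(a) + 1)^(3/2)


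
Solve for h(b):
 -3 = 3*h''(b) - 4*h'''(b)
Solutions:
 h(b) = C1 + C2*b + C3*exp(3*b/4) - b^2/2


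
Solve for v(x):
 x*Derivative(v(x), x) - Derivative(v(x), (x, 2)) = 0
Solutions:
 v(x) = C1 + C2*erfi(sqrt(2)*x/2)


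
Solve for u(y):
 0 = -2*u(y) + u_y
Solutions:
 u(y) = C1*exp(2*y)


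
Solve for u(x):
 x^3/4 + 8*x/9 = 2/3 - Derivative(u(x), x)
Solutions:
 u(x) = C1 - x^4/16 - 4*x^2/9 + 2*x/3


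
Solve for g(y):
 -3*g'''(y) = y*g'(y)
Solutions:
 g(y) = C1 + Integral(C2*airyai(-3^(2/3)*y/3) + C3*airybi(-3^(2/3)*y/3), y)


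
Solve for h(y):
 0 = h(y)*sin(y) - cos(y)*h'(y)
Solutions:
 h(y) = C1/cos(y)


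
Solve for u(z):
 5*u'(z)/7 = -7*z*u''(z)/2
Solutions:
 u(z) = C1 + C2*z^(39/49)


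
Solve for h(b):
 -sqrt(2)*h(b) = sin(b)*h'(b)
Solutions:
 h(b) = C1*(cos(b) + 1)^(sqrt(2)/2)/(cos(b) - 1)^(sqrt(2)/2)


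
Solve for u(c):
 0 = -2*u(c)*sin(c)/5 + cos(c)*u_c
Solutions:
 u(c) = C1/cos(c)^(2/5)


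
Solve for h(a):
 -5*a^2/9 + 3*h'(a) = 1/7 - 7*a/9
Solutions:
 h(a) = C1 + 5*a^3/81 - 7*a^2/54 + a/21


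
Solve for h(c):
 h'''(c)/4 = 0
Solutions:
 h(c) = C1 + C2*c + C3*c^2


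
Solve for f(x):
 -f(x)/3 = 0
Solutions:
 f(x) = 0


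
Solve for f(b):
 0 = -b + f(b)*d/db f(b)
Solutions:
 f(b) = -sqrt(C1 + b^2)
 f(b) = sqrt(C1 + b^2)


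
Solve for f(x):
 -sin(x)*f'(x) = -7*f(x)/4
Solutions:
 f(x) = C1*(cos(x) - 1)^(7/8)/(cos(x) + 1)^(7/8)


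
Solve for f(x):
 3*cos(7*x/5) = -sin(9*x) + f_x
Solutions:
 f(x) = C1 + 15*sin(7*x/5)/7 - cos(9*x)/9


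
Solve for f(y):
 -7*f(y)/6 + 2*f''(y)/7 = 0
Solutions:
 f(y) = C1*exp(-7*sqrt(3)*y/6) + C2*exp(7*sqrt(3)*y/6)


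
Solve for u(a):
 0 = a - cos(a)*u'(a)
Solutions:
 u(a) = C1 + Integral(a/cos(a), a)


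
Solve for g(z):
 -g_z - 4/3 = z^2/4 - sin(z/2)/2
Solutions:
 g(z) = C1 - z^3/12 - 4*z/3 - cos(z/2)


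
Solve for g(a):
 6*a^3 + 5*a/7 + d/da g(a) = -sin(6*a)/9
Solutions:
 g(a) = C1 - 3*a^4/2 - 5*a^2/14 + cos(6*a)/54


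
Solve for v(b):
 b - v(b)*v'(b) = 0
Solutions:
 v(b) = -sqrt(C1 + b^2)
 v(b) = sqrt(C1 + b^2)


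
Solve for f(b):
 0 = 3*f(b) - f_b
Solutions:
 f(b) = C1*exp(3*b)


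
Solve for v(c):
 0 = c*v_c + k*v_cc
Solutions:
 v(c) = C1 + C2*sqrt(k)*erf(sqrt(2)*c*sqrt(1/k)/2)


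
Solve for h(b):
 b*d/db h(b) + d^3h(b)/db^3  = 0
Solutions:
 h(b) = C1 + Integral(C2*airyai(-b) + C3*airybi(-b), b)


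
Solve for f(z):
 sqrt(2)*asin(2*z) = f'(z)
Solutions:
 f(z) = C1 + sqrt(2)*(z*asin(2*z) + sqrt(1 - 4*z^2)/2)


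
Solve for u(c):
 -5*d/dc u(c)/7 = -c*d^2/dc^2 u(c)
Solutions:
 u(c) = C1 + C2*c^(12/7)


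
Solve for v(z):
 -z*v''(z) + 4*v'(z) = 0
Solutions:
 v(z) = C1 + C2*z^5


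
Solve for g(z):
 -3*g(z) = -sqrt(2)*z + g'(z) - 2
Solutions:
 g(z) = C1*exp(-3*z) + sqrt(2)*z/3 - sqrt(2)/9 + 2/3


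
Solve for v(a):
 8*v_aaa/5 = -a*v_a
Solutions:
 v(a) = C1 + Integral(C2*airyai(-5^(1/3)*a/2) + C3*airybi(-5^(1/3)*a/2), a)


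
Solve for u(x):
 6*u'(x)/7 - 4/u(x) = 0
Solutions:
 u(x) = -sqrt(C1 + 84*x)/3
 u(x) = sqrt(C1 + 84*x)/3


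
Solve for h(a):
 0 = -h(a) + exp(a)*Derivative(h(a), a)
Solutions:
 h(a) = C1*exp(-exp(-a))


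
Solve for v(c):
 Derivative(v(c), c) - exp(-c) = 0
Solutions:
 v(c) = C1 - exp(-c)


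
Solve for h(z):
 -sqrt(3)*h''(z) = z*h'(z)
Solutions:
 h(z) = C1 + C2*erf(sqrt(2)*3^(3/4)*z/6)


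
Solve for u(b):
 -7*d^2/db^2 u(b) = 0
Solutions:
 u(b) = C1 + C2*b


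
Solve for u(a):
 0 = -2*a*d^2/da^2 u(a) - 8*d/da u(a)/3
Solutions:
 u(a) = C1 + C2/a^(1/3)


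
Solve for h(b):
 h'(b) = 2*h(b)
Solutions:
 h(b) = C1*exp(2*b)


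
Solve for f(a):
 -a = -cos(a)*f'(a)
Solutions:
 f(a) = C1 + Integral(a/cos(a), a)


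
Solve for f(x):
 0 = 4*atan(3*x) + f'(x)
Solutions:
 f(x) = C1 - 4*x*atan(3*x) + 2*log(9*x^2 + 1)/3


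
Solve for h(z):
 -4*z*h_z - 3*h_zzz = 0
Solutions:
 h(z) = C1 + Integral(C2*airyai(-6^(2/3)*z/3) + C3*airybi(-6^(2/3)*z/3), z)


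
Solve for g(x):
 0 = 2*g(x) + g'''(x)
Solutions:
 g(x) = C3*exp(-2^(1/3)*x) + (C1*sin(2^(1/3)*sqrt(3)*x/2) + C2*cos(2^(1/3)*sqrt(3)*x/2))*exp(2^(1/3)*x/2)


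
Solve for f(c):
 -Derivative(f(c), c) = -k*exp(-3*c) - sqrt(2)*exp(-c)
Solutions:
 f(c) = C1 - k*exp(-3*c)/3 - sqrt(2)*exp(-c)


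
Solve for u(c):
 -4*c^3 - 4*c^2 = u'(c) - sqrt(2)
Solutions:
 u(c) = C1 - c^4 - 4*c^3/3 + sqrt(2)*c


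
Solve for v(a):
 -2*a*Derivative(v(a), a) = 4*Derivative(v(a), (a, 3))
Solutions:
 v(a) = C1 + Integral(C2*airyai(-2^(2/3)*a/2) + C3*airybi(-2^(2/3)*a/2), a)


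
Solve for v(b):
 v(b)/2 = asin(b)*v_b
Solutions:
 v(b) = C1*exp(Integral(1/asin(b), b)/2)


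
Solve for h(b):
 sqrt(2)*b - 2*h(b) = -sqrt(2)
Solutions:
 h(b) = sqrt(2)*(b + 1)/2


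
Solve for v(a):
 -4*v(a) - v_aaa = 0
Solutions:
 v(a) = C3*exp(-2^(2/3)*a) + (C1*sin(2^(2/3)*sqrt(3)*a/2) + C2*cos(2^(2/3)*sqrt(3)*a/2))*exp(2^(2/3)*a/2)


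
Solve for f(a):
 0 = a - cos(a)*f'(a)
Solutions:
 f(a) = C1 + Integral(a/cos(a), a)


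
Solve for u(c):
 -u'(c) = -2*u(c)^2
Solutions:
 u(c) = -1/(C1 + 2*c)


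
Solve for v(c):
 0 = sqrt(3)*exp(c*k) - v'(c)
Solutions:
 v(c) = C1 + sqrt(3)*exp(c*k)/k


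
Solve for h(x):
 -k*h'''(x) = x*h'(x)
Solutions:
 h(x) = C1 + Integral(C2*airyai(x*(-1/k)^(1/3)) + C3*airybi(x*(-1/k)^(1/3)), x)


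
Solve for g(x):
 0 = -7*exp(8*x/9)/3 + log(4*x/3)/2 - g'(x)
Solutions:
 g(x) = C1 + x*log(x)/2 + x*(-log(3)/2 - 1/2 + log(2)) - 21*exp(8*x/9)/8


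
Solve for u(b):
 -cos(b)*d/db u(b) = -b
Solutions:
 u(b) = C1 + Integral(b/cos(b), b)


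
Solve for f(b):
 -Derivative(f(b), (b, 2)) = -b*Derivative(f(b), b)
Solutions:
 f(b) = C1 + C2*erfi(sqrt(2)*b/2)


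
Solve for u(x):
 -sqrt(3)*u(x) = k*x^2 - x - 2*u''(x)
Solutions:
 u(x) = C1*exp(-sqrt(2)*3^(1/4)*x/2) + C2*exp(sqrt(2)*3^(1/4)*x/2) - sqrt(3)*k*x^2/3 - 4*k/3 + sqrt(3)*x/3


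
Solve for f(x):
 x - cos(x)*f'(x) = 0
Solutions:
 f(x) = C1 + Integral(x/cos(x), x)


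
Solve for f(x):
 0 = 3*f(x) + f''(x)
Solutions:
 f(x) = C1*sin(sqrt(3)*x) + C2*cos(sqrt(3)*x)


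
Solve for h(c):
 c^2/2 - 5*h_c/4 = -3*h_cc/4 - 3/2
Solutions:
 h(c) = C1 + C2*exp(5*c/3) + 2*c^3/15 + 6*c^2/25 + 186*c/125


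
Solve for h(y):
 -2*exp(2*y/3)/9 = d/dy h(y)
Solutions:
 h(y) = C1 - exp(2*y/3)/3


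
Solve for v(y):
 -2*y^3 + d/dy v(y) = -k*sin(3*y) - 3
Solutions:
 v(y) = C1 + k*cos(3*y)/3 + y^4/2 - 3*y


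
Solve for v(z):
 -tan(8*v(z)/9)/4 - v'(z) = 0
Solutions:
 v(z) = -9*asin(C1*exp(-2*z/9))/8 + 9*pi/8
 v(z) = 9*asin(C1*exp(-2*z/9))/8


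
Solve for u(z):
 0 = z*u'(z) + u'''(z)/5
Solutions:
 u(z) = C1 + Integral(C2*airyai(-5^(1/3)*z) + C3*airybi(-5^(1/3)*z), z)


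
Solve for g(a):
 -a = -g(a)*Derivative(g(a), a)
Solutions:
 g(a) = -sqrt(C1 + a^2)
 g(a) = sqrt(C1 + a^2)


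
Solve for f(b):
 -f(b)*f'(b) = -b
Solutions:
 f(b) = -sqrt(C1 + b^2)
 f(b) = sqrt(C1 + b^2)


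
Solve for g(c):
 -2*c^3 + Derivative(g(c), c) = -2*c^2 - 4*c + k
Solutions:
 g(c) = C1 + c^4/2 - 2*c^3/3 - 2*c^2 + c*k


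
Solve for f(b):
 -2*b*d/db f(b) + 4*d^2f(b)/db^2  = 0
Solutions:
 f(b) = C1 + C2*erfi(b/2)


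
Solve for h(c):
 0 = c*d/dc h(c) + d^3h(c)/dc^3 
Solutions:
 h(c) = C1 + Integral(C2*airyai(-c) + C3*airybi(-c), c)


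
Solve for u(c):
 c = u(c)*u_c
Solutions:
 u(c) = -sqrt(C1 + c^2)
 u(c) = sqrt(C1 + c^2)


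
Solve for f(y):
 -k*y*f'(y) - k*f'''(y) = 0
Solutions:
 f(y) = C1 + Integral(C2*airyai(-y) + C3*airybi(-y), y)


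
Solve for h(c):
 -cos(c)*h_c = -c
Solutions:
 h(c) = C1 + Integral(c/cos(c), c)


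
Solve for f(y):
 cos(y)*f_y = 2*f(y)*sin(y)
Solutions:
 f(y) = C1/cos(y)^2


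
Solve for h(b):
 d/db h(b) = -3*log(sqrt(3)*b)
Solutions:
 h(b) = C1 - 3*b*log(b) - 3*b*log(3)/2 + 3*b


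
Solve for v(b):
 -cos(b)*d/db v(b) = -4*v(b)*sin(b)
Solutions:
 v(b) = C1/cos(b)^4


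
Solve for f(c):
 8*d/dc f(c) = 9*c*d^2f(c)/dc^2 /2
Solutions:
 f(c) = C1 + C2*c^(25/9)


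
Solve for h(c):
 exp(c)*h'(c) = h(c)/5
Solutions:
 h(c) = C1*exp(-exp(-c)/5)


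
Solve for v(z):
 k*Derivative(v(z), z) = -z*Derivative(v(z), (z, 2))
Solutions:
 v(z) = C1 + z^(1 - re(k))*(C2*sin(log(z)*Abs(im(k))) + C3*cos(log(z)*im(k)))


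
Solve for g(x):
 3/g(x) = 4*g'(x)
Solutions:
 g(x) = -sqrt(C1 + 6*x)/2
 g(x) = sqrt(C1 + 6*x)/2


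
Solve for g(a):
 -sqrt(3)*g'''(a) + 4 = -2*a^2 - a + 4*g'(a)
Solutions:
 g(a) = C1 + C2*sin(2*3^(3/4)*a/3) + C3*cos(2*3^(3/4)*a/3) + a^3/6 + a^2/8 - sqrt(3)*a/4 + a


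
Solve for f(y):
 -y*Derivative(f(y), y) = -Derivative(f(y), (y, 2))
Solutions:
 f(y) = C1 + C2*erfi(sqrt(2)*y/2)


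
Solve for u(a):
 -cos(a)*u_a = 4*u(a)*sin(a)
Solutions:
 u(a) = C1*cos(a)^4


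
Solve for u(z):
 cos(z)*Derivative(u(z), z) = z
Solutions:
 u(z) = C1 + Integral(z/cos(z), z)


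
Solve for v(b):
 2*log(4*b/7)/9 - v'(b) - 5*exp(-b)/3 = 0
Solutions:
 v(b) = C1 + 2*b*log(b)/9 + 2*b*(-log(7) - 1 + 2*log(2))/9 + 5*exp(-b)/3


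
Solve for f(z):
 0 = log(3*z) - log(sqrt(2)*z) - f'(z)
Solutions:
 f(z) = C1 - z*log(2)/2 + z*log(3)


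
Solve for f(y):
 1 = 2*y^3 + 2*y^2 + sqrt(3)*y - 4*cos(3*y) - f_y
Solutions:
 f(y) = C1 + y^4/2 + 2*y^3/3 + sqrt(3)*y^2/2 - y - 4*sin(3*y)/3


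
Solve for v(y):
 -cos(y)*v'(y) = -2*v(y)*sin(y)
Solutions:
 v(y) = C1/cos(y)^2


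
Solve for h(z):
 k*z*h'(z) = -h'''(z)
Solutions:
 h(z) = C1 + Integral(C2*airyai(z*(-k)^(1/3)) + C3*airybi(z*(-k)^(1/3)), z)


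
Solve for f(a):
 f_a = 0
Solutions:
 f(a) = C1


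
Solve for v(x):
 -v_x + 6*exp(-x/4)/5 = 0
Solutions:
 v(x) = C1 - 24*exp(-x/4)/5


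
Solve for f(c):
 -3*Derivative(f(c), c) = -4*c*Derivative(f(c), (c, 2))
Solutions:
 f(c) = C1 + C2*c^(7/4)


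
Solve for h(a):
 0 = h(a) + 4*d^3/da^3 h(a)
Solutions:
 h(a) = C3*exp(-2^(1/3)*a/2) + (C1*sin(2^(1/3)*sqrt(3)*a/4) + C2*cos(2^(1/3)*sqrt(3)*a/4))*exp(2^(1/3)*a/4)


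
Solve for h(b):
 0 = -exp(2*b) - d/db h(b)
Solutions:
 h(b) = C1 - exp(2*b)/2


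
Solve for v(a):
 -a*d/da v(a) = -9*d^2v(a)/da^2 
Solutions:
 v(a) = C1 + C2*erfi(sqrt(2)*a/6)


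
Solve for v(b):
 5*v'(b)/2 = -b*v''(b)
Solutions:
 v(b) = C1 + C2/b^(3/2)


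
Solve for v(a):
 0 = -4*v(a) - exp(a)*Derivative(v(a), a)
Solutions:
 v(a) = C1*exp(4*exp(-a))


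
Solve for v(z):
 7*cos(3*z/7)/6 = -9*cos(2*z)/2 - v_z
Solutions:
 v(z) = C1 - 49*sin(3*z/7)/18 - 9*sin(2*z)/4


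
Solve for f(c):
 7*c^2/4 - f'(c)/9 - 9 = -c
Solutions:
 f(c) = C1 + 21*c^3/4 + 9*c^2/2 - 81*c


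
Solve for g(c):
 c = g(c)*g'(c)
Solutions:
 g(c) = -sqrt(C1 + c^2)
 g(c) = sqrt(C1 + c^2)


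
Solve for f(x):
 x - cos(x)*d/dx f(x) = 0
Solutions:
 f(x) = C1 + Integral(x/cos(x), x)


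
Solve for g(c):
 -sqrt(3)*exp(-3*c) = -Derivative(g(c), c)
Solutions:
 g(c) = C1 - sqrt(3)*exp(-3*c)/3


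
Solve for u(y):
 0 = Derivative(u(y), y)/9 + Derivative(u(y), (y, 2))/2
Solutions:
 u(y) = C1 + C2*exp(-2*y/9)


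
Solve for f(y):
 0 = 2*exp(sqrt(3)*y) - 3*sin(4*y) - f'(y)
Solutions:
 f(y) = C1 + 2*sqrt(3)*exp(sqrt(3)*y)/3 + 3*cos(4*y)/4


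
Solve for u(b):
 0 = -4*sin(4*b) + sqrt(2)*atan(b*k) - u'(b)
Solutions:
 u(b) = C1 + sqrt(2)*Piecewise((b*atan(b*k) - log(b^2*k^2 + 1)/(2*k), Ne(k, 0)), (0, True)) + cos(4*b)


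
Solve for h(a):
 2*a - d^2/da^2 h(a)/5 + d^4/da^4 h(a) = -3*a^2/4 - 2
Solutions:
 h(a) = C1 + C2*a + C3*exp(-sqrt(5)*a/5) + C4*exp(sqrt(5)*a/5) + 5*a^4/16 + 5*a^3/3 + 95*a^2/4


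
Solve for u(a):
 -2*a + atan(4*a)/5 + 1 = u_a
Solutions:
 u(a) = C1 - a^2 + a*atan(4*a)/5 + a - log(16*a^2 + 1)/40


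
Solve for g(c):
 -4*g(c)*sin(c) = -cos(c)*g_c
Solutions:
 g(c) = C1/cos(c)^4


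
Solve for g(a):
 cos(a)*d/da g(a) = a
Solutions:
 g(a) = C1 + Integral(a/cos(a), a)


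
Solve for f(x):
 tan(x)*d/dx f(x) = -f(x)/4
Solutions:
 f(x) = C1/sin(x)^(1/4)


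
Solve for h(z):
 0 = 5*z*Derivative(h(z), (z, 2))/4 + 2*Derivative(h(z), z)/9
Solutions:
 h(z) = C1 + C2*z^(37/45)


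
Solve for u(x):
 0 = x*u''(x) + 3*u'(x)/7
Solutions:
 u(x) = C1 + C2*x^(4/7)


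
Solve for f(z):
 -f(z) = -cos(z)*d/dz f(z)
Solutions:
 f(z) = C1*sqrt(sin(z) + 1)/sqrt(sin(z) - 1)


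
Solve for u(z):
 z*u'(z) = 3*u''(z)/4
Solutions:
 u(z) = C1 + C2*erfi(sqrt(6)*z/3)


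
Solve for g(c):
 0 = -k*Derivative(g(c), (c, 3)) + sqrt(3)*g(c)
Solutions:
 g(c) = C1*exp(3^(1/6)*c*(1/k)^(1/3)) + C2*exp(c*(-3^(1/6) + 3^(2/3)*I)*(1/k)^(1/3)/2) + C3*exp(-c*(3^(1/6) + 3^(2/3)*I)*(1/k)^(1/3)/2)


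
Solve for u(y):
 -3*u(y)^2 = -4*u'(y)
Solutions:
 u(y) = -4/(C1 + 3*y)


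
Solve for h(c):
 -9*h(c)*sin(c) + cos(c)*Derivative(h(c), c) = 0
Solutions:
 h(c) = C1/cos(c)^9


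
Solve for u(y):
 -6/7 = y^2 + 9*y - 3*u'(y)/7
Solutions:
 u(y) = C1 + 7*y^3/9 + 21*y^2/2 + 2*y


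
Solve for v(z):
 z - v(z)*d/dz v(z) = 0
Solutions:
 v(z) = -sqrt(C1 + z^2)
 v(z) = sqrt(C1 + z^2)


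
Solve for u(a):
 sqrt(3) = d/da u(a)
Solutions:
 u(a) = C1 + sqrt(3)*a


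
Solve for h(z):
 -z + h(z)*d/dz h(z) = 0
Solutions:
 h(z) = -sqrt(C1 + z^2)
 h(z) = sqrt(C1 + z^2)


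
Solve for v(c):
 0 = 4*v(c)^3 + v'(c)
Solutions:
 v(c) = -sqrt(2)*sqrt(-1/(C1 - 4*c))/2
 v(c) = sqrt(2)*sqrt(-1/(C1 - 4*c))/2


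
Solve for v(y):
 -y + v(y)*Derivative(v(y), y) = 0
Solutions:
 v(y) = -sqrt(C1 + y^2)
 v(y) = sqrt(C1 + y^2)


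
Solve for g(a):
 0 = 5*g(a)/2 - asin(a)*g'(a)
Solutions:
 g(a) = C1*exp(5*Integral(1/asin(a), a)/2)


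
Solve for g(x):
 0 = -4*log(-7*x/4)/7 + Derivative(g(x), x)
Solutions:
 g(x) = C1 + 4*x*log(-x)/7 + 4*x*(-2*log(2) - 1 + log(7))/7


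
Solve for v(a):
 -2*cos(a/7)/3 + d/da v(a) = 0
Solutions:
 v(a) = C1 + 14*sin(a/7)/3


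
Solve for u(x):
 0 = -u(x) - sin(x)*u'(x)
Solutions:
 u(x) = C1*sqrt(cos(x) + 1)/sqrt(cos(x) - 1)


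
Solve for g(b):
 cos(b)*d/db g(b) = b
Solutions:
 g(b) = C1 + Integral(b/cos(b), b)


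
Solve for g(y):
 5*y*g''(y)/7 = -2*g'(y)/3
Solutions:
 g(y) = C1 + C2*y^(1/15)


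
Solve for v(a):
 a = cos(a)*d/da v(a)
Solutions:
 v(a) = C1 + Integral(a/cos(a), a)


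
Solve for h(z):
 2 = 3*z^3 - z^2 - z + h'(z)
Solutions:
 h(z) = C1 - 3*z^4/4 + z^3/3 + z^2/2 + 2*z


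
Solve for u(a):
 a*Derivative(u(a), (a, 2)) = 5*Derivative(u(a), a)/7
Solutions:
 u(a) = C1 + C2*a^(12/7)


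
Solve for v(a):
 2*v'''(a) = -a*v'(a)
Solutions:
 v(a) = C1 + Integral(C2*airyai(-2^(2/3)*a/2) + C3*airybi(-2^(2/3)*a/2), a)


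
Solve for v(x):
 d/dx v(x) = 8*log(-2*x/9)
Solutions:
 v(x) = C1 + 8*x*log(-x) + 8*x*(-2*log(3) - 1 + log(2))


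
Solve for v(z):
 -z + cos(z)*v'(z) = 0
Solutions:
 v(z) = C1 + Integral(z/cos(z), z)


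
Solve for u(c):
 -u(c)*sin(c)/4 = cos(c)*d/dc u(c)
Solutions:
 u(c) = C1*cos(c)^(1/4)


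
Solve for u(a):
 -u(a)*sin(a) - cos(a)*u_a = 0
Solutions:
 u(a) = C1*cos(a)


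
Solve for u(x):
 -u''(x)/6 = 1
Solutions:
 u(x) = C1 + C2*x - 3*x^2


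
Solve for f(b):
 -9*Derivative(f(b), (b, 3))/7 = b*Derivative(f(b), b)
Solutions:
 f(b) = C1 + Integral(C2*airyai(-21^(1/3)*b/3) + C3*airybi(-21^(1/3)*b/3), b)


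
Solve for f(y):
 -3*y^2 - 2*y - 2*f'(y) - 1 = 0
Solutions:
 f(y) = C1 - y^3/2 - y^2/2 - y/2


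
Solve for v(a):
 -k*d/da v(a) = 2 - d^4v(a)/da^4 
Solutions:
 v(a) = C1 + C2*exp(a*k^(1/3)) + C3*exp(a*k^(1/3)*(-1 + sqrt(3)*I)/2) + C4*exp(-a*k^(1/3)*(1 + sqrt(3)*I)/2) - 2*a/k


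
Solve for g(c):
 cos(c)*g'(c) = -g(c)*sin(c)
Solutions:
 g(c) = C1*cos(c)


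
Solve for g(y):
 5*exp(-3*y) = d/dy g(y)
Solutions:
 g(y) = C1 - 5*exp(-3*y)/3


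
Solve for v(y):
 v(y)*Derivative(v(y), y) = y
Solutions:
 v(y) = -sqrt(C1 + y^2)
 v(y) = sqrt(C1 + y^2)


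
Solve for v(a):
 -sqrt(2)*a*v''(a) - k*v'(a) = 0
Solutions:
 v(a) = C1 + a^(-sqrt(2)*re(k)/2 + 1)*(C2*sin(sqrt(2)*log(a)*Abs(im(k))/2) + C3*cos(sqrt(2)*log(a)*im(k)/2))


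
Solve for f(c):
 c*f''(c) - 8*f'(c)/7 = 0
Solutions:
 f(c) = C1 + C2*c^(15/7)


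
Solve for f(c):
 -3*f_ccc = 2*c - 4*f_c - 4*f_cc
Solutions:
 f(c) = C1 + C2*exp(-2*c/3) + C3*exp(2*c) + c^2/4 - c/2


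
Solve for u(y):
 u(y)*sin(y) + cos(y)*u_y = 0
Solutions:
 u(y) = C1*cos(y)


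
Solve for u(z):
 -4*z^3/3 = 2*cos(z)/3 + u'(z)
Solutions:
 u(z) = C1 - z^4/3 - 2*sin(z)/3


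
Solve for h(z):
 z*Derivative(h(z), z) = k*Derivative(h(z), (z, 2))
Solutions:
 h(z) = C1 + C2*erf(sqrt(2)*z*sqrt(-1/k)/2)/sqrt(-1/k)


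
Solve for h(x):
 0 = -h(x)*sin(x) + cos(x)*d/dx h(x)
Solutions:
 h(x) = C1/cos(x)


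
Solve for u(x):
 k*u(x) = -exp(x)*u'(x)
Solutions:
 u(x) = C1*exp(k*exp(-x))


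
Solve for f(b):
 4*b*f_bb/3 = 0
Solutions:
 f(b) = C1 + C2*b


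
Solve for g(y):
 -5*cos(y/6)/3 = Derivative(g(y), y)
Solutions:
 g(y) = C1 - 10*sin(y/6)
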